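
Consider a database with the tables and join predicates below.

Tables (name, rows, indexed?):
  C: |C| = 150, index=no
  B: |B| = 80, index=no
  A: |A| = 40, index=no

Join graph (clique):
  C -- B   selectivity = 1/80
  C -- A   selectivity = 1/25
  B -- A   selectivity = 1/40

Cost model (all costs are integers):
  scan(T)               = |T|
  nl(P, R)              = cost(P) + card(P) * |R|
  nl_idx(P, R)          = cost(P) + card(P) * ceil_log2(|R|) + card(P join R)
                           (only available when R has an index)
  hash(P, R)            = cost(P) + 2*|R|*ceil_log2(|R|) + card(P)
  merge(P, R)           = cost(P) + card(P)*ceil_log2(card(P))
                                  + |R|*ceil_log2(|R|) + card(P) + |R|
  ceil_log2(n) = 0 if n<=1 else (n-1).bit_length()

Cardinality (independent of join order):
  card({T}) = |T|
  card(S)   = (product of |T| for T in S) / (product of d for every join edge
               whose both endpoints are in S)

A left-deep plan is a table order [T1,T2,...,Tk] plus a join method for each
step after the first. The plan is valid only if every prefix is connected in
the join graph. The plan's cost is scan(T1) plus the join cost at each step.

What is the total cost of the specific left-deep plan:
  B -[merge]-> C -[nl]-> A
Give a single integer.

step 1: scan B: cost=80, card=80
step 2: join C via merge
    card(P join C) = 80*150/(80) = 150
    cost = 80 + 80*7 + 150*8 + 80 + 150 = 2070
step 3: join A via nl
    card(P join A) = 150*40/(25*40) = 6
    cost = 2070 + 150*40 = 8070

8070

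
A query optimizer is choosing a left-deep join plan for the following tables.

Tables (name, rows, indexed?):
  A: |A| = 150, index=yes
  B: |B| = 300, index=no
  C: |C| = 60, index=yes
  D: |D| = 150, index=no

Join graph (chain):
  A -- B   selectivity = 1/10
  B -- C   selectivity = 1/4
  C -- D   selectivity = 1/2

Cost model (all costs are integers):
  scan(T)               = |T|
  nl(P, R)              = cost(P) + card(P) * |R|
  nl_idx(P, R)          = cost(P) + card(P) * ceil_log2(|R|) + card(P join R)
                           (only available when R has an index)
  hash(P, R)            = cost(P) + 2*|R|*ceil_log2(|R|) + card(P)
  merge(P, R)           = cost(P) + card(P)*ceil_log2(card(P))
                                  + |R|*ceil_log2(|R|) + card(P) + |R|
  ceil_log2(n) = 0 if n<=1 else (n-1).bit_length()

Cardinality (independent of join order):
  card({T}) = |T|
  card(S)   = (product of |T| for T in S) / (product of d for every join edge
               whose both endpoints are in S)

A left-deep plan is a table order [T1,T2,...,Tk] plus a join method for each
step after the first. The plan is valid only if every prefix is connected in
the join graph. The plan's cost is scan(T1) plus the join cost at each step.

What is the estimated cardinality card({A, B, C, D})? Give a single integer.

Tables in S: A(150), B(300), C(60), D(150)
Edges inside S: A-B(d=10), B-C(d=4), C-D(d=2)
numerator = 150 * 300 * 60 * 150 = 405000000
denominator = 10 * 4 * 2 = 80
card(S) = 405000000 / 80 = 5062500

5062500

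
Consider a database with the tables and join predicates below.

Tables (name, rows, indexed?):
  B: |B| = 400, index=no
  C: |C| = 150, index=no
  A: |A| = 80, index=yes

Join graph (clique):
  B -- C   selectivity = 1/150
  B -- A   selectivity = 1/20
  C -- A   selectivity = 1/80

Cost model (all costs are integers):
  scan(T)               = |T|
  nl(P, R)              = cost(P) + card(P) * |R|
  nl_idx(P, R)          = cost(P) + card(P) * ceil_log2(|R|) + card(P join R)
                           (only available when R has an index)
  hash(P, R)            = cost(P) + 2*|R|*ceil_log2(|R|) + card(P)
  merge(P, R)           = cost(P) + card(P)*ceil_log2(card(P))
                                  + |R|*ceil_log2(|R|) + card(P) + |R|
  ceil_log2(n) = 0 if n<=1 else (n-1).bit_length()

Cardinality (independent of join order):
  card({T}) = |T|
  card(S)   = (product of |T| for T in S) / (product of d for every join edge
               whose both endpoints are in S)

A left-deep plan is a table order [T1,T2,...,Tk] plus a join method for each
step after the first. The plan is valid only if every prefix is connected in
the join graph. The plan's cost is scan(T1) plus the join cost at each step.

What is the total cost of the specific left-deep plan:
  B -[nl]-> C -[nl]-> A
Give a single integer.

step 1: scan B: cost=400, card=400
step 2: join C via nl
    card(P join C) = 400*150/(150) = 400
    cost = 400 + 400*150 = 60400
step 3: join A via nl
    card(P join A) = 400*80/(20*80) = 20
    cost = 60400 + 400*80 = 92400

92400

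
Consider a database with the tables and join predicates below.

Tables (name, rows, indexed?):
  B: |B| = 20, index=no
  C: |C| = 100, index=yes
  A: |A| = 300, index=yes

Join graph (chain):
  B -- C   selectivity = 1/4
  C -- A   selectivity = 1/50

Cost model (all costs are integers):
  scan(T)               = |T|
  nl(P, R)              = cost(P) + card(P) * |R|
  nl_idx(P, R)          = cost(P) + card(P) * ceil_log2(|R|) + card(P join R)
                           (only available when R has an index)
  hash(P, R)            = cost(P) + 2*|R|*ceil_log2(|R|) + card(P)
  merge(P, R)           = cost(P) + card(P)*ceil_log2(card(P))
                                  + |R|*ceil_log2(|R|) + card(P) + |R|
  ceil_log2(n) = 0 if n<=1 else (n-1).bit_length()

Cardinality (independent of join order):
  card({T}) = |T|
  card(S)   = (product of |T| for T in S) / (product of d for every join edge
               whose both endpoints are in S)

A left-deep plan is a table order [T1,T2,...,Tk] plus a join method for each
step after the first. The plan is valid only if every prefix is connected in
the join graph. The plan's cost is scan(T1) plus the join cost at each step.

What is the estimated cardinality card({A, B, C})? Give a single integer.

Tables in S: A(300), B(20), C(100)
Edges inside S: B-C(d=4), C-A(d=50)
numerator = 300 * 20 * 100 = 600000
denominator = 4 * 50 = 200
card(S) = 600000 / 200 = 3000

3000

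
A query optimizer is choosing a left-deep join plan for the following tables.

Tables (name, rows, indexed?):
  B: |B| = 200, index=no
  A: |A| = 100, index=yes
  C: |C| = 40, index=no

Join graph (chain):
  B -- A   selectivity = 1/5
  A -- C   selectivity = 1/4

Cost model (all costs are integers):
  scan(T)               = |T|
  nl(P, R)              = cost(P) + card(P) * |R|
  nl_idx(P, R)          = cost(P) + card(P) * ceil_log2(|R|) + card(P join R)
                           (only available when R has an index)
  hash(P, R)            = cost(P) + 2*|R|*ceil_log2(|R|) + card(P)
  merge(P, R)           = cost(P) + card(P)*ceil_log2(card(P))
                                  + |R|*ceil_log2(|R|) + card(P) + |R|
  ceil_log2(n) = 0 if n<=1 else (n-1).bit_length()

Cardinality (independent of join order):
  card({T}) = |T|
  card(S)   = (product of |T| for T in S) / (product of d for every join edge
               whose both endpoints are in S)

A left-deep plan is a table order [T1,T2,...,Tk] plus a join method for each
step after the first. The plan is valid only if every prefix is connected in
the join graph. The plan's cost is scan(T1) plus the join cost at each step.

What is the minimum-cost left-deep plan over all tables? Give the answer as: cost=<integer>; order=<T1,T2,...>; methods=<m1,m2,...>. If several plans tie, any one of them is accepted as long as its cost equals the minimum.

Selinger DP (subsets sized 1..n):
  {B}: scan cost=200, card=200
  {A}: scan cost=100, card=100
  {C}: scan cost=40, card=40
  {AB}: card=4000; try (A,hash)→1800, (B,merge)→2700, (A,merge)→2800, (B,hash)→3400, (A,nl_idx)→5600, (B,nl)→20100 …(+1); best=1800 via (A,hash)
  {AC}: card=1000; try (C,hash)→680, (A,merge)→1120, (C,merge)→1180, (A,nl_idx)→1320, (A,hash)→1480, (A,nl)→4040 …(+1); best=680 via (C,hash)
  {ABC}: card=40000; try (B,hash)→4880, (C,hash)→6280, (B,merge)→13480, (C,merge)→54080, (C,nl)→161800, (B,nl)→200680; best=4880 via (B,hash)

cost=4880; order=A,C,B; methods=hash,hash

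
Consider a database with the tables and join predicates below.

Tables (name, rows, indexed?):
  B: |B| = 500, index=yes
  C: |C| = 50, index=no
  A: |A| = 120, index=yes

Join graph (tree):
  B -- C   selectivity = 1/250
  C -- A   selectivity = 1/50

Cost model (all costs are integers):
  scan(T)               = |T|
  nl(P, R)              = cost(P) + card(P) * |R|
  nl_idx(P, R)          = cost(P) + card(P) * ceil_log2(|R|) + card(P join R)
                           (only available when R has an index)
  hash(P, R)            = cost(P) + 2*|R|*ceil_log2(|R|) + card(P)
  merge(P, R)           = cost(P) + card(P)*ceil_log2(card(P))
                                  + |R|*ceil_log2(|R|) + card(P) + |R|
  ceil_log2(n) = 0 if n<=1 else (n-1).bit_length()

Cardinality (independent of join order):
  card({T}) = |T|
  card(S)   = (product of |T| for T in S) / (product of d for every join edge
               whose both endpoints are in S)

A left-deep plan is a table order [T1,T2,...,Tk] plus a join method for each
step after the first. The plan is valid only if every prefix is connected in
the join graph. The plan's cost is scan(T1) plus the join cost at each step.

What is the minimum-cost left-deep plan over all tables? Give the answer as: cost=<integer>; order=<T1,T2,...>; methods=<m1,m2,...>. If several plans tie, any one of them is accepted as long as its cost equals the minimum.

Selinger DP (subsets sized 1..n):
  {B}: scan cost=500, card=500
  {C}: scan cost=50, card=50
  {A}: scan cost=120, card=120
  {BC}: card=100; try (B,nl_idx)→600, (C,hash)→1600, (B,merge)→5400, (C,merge)→5850, (B,hash)→9100, (B,nl)→25050 …(+1); best=600 via (B,nl_idx)
  {AC}: card=120; try (A,nl_idx)→520, (C,hash)→840, (A,merge)→1360, (C,merge)→1430, (A,hash)→1780, (A,nl)→6050 …(+1); best=520 via (A,nl_idx)
  {ABC}: card=240; try (A,nl_idx)→1540, (B,nl_idx)→1840, (A,merge)→2360, (A,hash)→2380, (B,merge)→6480, (B,hash)→9640 …(+2); best=1540 via (A,nl_idx)

cost=1540; order=C,B,A; methods=nl_idx,nl_idx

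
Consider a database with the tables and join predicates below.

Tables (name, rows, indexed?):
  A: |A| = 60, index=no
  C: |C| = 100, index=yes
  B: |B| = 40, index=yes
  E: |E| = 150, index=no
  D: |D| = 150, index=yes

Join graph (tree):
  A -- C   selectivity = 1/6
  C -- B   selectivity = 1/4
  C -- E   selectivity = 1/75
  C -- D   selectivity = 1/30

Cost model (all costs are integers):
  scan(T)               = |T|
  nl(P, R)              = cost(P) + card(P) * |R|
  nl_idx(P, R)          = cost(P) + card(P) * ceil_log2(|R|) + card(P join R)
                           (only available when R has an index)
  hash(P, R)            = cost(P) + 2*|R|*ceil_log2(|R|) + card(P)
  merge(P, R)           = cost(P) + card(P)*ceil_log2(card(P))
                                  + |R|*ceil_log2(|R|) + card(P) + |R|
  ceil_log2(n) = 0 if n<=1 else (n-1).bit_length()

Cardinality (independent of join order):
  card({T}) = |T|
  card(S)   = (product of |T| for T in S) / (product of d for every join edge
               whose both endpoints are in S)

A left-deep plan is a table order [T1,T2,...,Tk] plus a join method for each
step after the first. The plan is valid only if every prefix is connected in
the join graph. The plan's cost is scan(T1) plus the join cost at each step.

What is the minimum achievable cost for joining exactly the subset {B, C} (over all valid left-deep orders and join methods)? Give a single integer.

680

Selinger DP over subsets of {B,C}:
  {C}: scan cost=100, card=100
  {B}: scan cost=40, card=40
  {BC}: card=1000; try (B,hash)→680, (C,merge)→1120, (B,merge)→1180, (C,nl_idx)→1320, (C,hash)→1480, (B,nl_idx)→1700 …(+2); best=680 via (B,hash)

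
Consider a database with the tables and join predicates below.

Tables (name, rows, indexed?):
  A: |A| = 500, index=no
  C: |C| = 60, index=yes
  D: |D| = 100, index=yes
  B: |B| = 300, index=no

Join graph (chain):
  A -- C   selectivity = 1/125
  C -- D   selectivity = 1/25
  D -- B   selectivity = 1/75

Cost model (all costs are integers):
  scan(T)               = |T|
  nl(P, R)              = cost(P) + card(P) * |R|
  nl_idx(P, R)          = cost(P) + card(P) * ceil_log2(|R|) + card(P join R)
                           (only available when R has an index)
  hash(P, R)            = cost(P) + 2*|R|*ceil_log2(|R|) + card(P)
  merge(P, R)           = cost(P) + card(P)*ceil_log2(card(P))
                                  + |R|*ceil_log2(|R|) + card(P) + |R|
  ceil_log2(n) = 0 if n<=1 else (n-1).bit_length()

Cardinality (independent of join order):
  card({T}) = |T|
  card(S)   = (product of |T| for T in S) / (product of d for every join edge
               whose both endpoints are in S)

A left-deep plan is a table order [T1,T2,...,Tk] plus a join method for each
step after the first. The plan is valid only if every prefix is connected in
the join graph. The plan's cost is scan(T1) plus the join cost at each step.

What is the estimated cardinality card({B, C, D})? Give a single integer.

960

Tables in S: B(300), C(60), D(100)
Edges inside S: C-D(d=25), D-B(d=75)
numerator = 300 * 60 * 100 = 1800000
denominator = 25 * 75 = 1875
card(S) = 1800000 / 1875 = 960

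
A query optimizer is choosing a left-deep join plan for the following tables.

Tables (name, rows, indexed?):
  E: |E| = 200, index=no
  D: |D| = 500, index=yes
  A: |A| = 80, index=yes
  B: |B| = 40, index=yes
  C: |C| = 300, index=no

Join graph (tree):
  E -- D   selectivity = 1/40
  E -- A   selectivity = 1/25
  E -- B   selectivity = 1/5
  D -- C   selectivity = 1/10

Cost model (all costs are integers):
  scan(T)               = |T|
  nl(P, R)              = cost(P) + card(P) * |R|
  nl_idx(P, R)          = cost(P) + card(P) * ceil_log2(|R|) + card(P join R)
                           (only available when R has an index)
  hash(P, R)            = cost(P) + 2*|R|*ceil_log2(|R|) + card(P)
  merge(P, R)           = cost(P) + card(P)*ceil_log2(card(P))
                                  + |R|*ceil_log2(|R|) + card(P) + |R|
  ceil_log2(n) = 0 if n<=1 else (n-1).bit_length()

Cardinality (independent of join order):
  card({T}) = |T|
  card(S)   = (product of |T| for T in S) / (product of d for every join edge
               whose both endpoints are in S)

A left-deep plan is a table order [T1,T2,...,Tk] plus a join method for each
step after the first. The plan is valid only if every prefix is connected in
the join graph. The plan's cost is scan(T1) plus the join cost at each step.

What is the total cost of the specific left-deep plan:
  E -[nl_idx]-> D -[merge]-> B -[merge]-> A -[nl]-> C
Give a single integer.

step 1: scan E: cost=200, card=200
step 2: join D via nl_idx
    card(P join D) = 200*500/(40) = 2500
    cost = 200 + 200*9 + 2500 = 4500
step 3: join B via merge
    card(P join B) = 2500*40/(5) = 20000
    cost = 4500 + 2500*12 + 40*6 + 2500 + 40 = 37280
step 4: join A via merge
    card(P join A) = 20000*80/(25) = 64000
    cost = 37280 + 20000*15 + 80*7 + 20000 + 80 = 357920
step 5: join C via nl
    card(P join C) = 64000*300/(10) = 1920000
    cost = 357920 + 64000*300 = 19557920

19557920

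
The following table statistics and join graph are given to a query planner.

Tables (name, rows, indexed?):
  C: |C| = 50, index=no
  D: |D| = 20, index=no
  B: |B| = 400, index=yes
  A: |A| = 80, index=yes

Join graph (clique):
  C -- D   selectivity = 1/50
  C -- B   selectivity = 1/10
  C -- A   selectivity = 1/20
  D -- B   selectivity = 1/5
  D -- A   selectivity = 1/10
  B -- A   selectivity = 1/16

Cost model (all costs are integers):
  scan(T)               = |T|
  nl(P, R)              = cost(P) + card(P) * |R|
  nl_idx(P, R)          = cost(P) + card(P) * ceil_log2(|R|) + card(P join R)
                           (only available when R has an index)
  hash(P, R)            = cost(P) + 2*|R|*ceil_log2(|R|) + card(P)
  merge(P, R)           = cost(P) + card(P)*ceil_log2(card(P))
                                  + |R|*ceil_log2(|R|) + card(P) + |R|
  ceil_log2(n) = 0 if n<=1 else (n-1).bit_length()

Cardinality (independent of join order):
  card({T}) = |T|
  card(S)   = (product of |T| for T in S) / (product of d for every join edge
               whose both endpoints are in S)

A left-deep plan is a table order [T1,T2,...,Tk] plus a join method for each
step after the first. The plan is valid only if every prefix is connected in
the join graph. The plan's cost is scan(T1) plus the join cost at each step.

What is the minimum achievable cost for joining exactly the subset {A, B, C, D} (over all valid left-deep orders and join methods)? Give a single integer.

Selinger DP over subsets of {A,B,C,D}:
  {C}: scan cost=50, card=50
  {D}: scan cost=20, card=20
  {B}: scan cost=400, card=400
  {A}: scan cost=80, card=80
  {CD}: card=20; try (D,hash)→300, (C,merge)→490, (D,merge)→520, (C,hash)→640, (C,nl)→1020, (D,nl)→1050; best=300 via (D,hash)
  {BC}: card=2000; try (C,hash)→1400, (B,nl_idx)→2500, (B,merge)→4400, (C,merge)→4750, (B,hash)→7300, (B,nl)→20050 …(+1); best=1400 via (C,hash)
  {AC}: card=200; try (A,nl_idx)→600, (C,hash)→760, (A,merge)→1040, (C,merge)→1070, (A,hash)→1220, (A,nl)→4050 …(+1); best=600 via (A,nl_idx)
  {BD}: card=1600; try (D,hash)→1000, (B,nl_idx)→1800, (B,merge)→4140, (D,merge)→4520, (B,hash)→7240, (B,nl)→8020 …(+1); best=1000 via (D,hash)
  {AD}: card=160; try (A,nl_idx)→320, (D,hash)→360, (A,merge)→780, (D,merge)→840, (A,hash)→1160, (A,nl)→1620 …(+1); best=320 via (A,nl_idx)
  {AB}: card=2000; try (A,hash)→1920, (B,nl_idx)→2800, (B,merge)→4720, (A,merge)→5040, (A,nl_idx)→5200, (B,hash)→7360 …(+2); best=1920 via (A,hash)
  {BCD}: card=160; try (B,nl_idx)→640, (C,hash)→3200, (D,hash)→3600, (B,merge)→4420, (B,hash)→7520, (B,nl)→8300 …(+4); best=640 via (B,nl_idx)
  {ACD}: card=8; try (A,nl_idx)→448, (D,hash)→1000, (A,merge)→1060, (C,hash)→1080, (A,hash)→1440, (A,nl)→1900 …(+4); best=448 via (A,nl_idx)
  {ABC}: card=500; try (B,nl_idx)→2900, (C,hash)→4520, (A,hash)→4520, (B,merge)→6400, (B,hash)→8000, (A,nl_idx)→15900 …(+5); best=2900 via (B,nl_idx)
  {ABD}: card=800; try (B,nl_idx)→2560, (A,hash)→3720, (D,hash)→4120, (B,merge)→5760, (B,hash)→7680, (A,nl_idx)→13000 …(+5); best=2560 via (B,nl_idx)
  {ABCD}: card=4; try (B,nl_idx)→524, (A,nl_idx)→1764, (A,hash)→1920, (A,merge)→2720, (D,hash)→3600, (B,nl)→3648 …(+8); best=524 via (B,nl_idx)

524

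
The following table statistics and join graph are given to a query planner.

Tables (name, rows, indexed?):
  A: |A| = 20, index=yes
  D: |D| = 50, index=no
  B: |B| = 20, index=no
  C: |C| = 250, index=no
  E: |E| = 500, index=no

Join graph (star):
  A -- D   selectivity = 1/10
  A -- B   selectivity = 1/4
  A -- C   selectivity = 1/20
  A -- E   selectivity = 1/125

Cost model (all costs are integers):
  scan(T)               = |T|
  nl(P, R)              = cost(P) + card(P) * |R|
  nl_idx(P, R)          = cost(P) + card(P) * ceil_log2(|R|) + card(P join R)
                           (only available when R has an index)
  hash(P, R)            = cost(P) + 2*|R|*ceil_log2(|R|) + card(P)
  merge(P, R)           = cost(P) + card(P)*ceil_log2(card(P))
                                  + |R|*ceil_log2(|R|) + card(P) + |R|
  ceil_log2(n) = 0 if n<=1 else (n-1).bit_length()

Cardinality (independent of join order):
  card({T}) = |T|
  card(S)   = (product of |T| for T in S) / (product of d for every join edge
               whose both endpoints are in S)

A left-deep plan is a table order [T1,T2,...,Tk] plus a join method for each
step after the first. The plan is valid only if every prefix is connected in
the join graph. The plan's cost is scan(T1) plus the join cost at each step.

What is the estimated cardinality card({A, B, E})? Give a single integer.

Tables in S: A(20), B(20), E(500)
Edges inside S: A-B(d=4), A-E(d=125)
numerator = 20 * 20 * 500 = 200000
denominator = 4 * 125 = 500
card(S) = 200000 / 500 = 400

400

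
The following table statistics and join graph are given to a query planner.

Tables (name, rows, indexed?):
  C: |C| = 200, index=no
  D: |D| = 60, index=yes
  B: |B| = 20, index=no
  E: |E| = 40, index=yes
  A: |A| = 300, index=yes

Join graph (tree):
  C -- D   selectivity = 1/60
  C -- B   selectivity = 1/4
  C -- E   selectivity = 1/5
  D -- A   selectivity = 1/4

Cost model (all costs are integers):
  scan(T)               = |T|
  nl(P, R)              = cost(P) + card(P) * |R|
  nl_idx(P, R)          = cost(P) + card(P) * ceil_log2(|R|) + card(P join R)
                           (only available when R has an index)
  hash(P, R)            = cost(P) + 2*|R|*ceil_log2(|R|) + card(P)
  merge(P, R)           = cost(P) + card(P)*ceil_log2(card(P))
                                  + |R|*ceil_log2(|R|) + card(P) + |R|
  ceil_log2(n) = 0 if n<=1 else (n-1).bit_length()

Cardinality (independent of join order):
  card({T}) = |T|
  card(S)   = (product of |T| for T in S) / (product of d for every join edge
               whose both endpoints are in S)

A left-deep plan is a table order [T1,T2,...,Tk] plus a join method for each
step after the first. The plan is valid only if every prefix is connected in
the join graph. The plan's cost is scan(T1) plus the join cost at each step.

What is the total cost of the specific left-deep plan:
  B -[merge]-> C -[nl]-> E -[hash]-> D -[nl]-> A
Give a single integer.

step 1: scan B: cost=20, card=20
step 2: join C via merge
    card(P join C) = 20*200/(4) = 1000
    cost = 20 + 20*5 + 200*8 + 20 + 200 = 1940
step 3: join E via nl
    card(P join E) = 1000*40/(5) = 8000
    cost = 1940 + 1000*40 = 41940
step 4: join D via hash
    card(P join D) = 8000*60/(60) = 8000
    cost = 41940 + 2*60*6 + 8000 = 50660
step 5: join A via nl
    card(P join A) = 8000*300/(4) = 600000
    cost = 50660 + 8000*300 = 2450660

2450660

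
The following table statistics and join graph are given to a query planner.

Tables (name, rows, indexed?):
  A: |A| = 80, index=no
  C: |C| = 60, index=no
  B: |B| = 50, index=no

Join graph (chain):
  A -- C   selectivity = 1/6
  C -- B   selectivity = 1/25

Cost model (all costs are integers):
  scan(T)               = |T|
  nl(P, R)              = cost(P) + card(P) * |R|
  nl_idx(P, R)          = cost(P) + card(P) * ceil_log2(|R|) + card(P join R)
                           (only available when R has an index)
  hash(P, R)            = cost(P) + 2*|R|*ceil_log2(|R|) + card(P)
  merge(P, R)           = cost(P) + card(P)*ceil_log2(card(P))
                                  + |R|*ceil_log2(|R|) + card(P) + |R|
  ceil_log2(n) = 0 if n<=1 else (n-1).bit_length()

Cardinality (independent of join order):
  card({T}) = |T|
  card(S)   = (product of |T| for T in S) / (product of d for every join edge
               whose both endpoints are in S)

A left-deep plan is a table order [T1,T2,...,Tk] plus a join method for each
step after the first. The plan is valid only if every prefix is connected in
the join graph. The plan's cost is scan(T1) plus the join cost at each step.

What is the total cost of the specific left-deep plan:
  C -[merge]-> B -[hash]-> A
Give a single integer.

step 1: scan C: cost=60, card=60
step 2: join B via merge
    card(P join B) = 60*50/(25) = 120
    cost = 60 + 60*6 + 50*6 + 60 + 50 = 830
step 3: join A via hash
    card(P join A) = 120*80/(6) = 1600
    cost = 830 + 2*80*7 + 120 = 2070

2070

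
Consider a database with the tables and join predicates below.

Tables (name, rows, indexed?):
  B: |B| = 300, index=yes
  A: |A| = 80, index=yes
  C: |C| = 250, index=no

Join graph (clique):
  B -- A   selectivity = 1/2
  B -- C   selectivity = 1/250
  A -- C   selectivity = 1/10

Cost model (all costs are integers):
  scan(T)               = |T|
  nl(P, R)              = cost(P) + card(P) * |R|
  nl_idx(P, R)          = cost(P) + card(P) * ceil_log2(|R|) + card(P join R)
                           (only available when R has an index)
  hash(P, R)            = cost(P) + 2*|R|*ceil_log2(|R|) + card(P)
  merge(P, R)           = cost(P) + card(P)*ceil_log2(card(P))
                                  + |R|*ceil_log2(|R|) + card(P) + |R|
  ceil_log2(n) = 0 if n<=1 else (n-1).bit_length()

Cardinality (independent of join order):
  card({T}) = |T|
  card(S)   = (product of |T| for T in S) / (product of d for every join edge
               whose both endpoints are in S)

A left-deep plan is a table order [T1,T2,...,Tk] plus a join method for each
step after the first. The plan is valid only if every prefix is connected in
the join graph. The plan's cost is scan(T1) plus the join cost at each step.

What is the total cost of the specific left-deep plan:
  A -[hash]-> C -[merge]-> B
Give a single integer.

step 1: scan A: cost=80, card=80
step 2: join C via hash
    card(P join C) = 80*250/(10) = 2000
    cost = 80 + 2*250*8 + 80 = 4160
step 3: join B via merge
    card(P join B) = 2000*300/(2*250) = 1200
    cost = 4160 + 2000*11 + 300*9 + 2000 + 300 = 31160

31160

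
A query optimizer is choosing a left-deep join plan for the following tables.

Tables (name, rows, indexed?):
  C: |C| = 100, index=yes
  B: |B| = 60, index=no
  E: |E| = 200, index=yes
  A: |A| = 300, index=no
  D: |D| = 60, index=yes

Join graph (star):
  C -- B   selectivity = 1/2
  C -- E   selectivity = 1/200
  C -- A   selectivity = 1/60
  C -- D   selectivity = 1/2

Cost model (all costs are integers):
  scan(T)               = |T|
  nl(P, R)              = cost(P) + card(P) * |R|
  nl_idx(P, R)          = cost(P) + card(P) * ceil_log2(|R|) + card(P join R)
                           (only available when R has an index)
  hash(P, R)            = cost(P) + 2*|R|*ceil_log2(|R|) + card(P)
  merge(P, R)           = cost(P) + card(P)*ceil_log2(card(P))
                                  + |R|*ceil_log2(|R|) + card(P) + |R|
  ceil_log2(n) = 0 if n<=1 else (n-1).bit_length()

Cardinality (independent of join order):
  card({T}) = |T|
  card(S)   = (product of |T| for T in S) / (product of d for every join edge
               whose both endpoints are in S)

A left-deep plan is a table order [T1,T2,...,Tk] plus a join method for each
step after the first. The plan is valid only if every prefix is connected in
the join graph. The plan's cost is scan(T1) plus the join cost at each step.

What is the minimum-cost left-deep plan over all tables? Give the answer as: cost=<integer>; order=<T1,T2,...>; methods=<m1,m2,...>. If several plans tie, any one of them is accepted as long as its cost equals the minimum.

cost=21740; order=C,E,A,B,D; methods=nl_idx,merge,hash,hash

Selinger DP (subsets sized 1..n):
  {C}: scan cost=100, card=100
  {B}: scan cost=60, card=60
  {E}: scan cost=200, card=200
  {A}: scan cost=300, card=300
  {D}: scan cost=60, card=60
  {BC}: card=3000; try (B,hash)→920, (C,merge)→1280, (B,merge)→1320, (C,hash)→1520, (C,nl_idx)→3480, (C,nl)→6060 …(+1); best=920 via (B,hash)
  {CE}: card=100; try (E,nl_idx)→1000, (C,nl_idx)→1700, (C,hash)→1800, (E,merge)→2700, (C,merge)→2800, (E,hash)→3400 …(+2); best=1000 via (E,nl_idx)
  {AC}: card=500; try (C,hash)→2000, (C,nl_idx)→2900, (A,merge)→3900, (C,merge)→4100, (A,hash)→5600, (A,nl)→30100 …(+1); best=2000 via (C,hash)
  {CD}: card=3000; try (D,hash)→920, (C,merge)→1280, (D,merge)→1320, (C,hash)→1520, (C,nl_idx)→3480, (D,nl_idx)→3700 …(+2); best=920 via (D,hash)
  {BCE}: card=3000; try (B,hash)→1820, (B,merge)→2220, (B,nl)→7000, (E,hash)→7120, (E,nl_idx)→27920, (E,merge)→41720 …(+1); best=1820 via (B,hash)
  {ABC}: card=15000; try (B,hash)→3220, (B,merge)→7420, (A,hash)→9320, (B,nl)→32000, (A,merge)→42920, (A,nl)→900920; best=3220 via (B,hash)
  {BCD}: card=90000; try (D,hash)→4640, (B,hash)→4640, (D,merge)→40340, (B,merge)→40340, (D,nl_idx)→108920, (D,nl)→180920 …(+1); best=4640 via (D,hash)
  {ACE}: card=500; try (A,merge)→4800, (E,hash)→5700, (E,nl_idx)→6500, (A,hash)→6500, (E,merge)→8800, (A,nl)→31000 …(+1); best=4800 via (A,merge)
  {CDE}: card=3000; try (D,hash)→1820, (D,merge)→2220, (D,nl_idx)→4600, (D,nl)→7000, (E,hash)→7120, (E,nl_idx)→27920 …(+2); best=1820 via (D,hash)
  {ACD}: card=15000; try (D,hash)→3220, (D,merge)→7420, (A,hash)→9320, (D,nl_idx)→20000, (D,nl)→32000, (A,merge)→42920 …(+1); best=3220 via (D,hash)
  {ABCE}: card=15000; try (B,hash)→6020, (B,merge)→10220, (A,hash)→10220, (E,hash)→21420, (B,nl)→34800, (A,merge)→43820 …(+4); best=6020 via (B,hash)
  {BCDE}: card=90000; try (D,hash)→5540, (B,hash)→5540, (D,merge)→41240, (B,merge)→41240, (E,hash)→97840, (D,nl_idx)→109820 …(+5); best=5540 via (D,hash)
  {ABCD}: card=450000; try (D,hash)→18940, (B,hash)→18940, (A,hash)→100040, (D,merge)→228640, (B,merge)→228640, (D,nl_idx)→543220 …(+4); best=18940 via (D,hash)
  {ACDE}: card=15000; try (D,hash)→6020, (D,merge)→10220, (A,hash)→10220, (E,hash)→21420, (D,nl_idx)→22800, (D,nl)→34800 …(+5); best=6020 via (D,hash)
  {ABCDE}: card=450000; try (D,hash)→21740, (B,hash)→21740, (A,hash)→100940, (D,merge)→231440, (B,merge)→231440, (E,hash)→472140 …(+8); best=21740 via (D,hash)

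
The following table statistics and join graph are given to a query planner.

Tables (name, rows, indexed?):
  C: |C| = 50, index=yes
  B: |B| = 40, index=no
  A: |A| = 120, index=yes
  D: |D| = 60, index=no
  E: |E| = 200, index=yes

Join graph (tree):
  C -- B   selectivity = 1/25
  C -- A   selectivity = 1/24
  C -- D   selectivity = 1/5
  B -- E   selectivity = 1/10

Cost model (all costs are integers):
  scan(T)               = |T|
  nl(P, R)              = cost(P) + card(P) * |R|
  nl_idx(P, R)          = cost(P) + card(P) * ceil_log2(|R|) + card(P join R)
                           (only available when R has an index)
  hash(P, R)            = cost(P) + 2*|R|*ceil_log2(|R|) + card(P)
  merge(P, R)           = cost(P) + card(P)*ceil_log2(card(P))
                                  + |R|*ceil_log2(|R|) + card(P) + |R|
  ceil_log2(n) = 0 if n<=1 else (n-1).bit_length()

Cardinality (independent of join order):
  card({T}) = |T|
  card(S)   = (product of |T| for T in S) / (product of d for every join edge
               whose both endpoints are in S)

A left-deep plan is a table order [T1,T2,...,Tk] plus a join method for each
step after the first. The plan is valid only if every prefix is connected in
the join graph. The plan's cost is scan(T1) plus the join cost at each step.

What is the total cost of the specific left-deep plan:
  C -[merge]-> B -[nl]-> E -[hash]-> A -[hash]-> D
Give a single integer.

28680

step 1: scan C: cost=50, card=50
step 2: join B via merge
    card(P join B) = 50*40/(25) = 80
    cost = 50 + 50*6 + 40*6 + 50 + 40 = 680
step 3: join E via nl
    card(P join E) = 80*200/(10) = 1600
    cost = 680 + 80*200 = 16680
step 4: join A via hash
    card(P join A) = 1600*120/(24) = 8000
    cost = 16680 + 2*120*7 + 1600 = 19960
step 5: join D via hash
    card(P join D) = 8000*60/(5) = 96000
    cost = 19960 + 2*60*6 + 8000 = 28680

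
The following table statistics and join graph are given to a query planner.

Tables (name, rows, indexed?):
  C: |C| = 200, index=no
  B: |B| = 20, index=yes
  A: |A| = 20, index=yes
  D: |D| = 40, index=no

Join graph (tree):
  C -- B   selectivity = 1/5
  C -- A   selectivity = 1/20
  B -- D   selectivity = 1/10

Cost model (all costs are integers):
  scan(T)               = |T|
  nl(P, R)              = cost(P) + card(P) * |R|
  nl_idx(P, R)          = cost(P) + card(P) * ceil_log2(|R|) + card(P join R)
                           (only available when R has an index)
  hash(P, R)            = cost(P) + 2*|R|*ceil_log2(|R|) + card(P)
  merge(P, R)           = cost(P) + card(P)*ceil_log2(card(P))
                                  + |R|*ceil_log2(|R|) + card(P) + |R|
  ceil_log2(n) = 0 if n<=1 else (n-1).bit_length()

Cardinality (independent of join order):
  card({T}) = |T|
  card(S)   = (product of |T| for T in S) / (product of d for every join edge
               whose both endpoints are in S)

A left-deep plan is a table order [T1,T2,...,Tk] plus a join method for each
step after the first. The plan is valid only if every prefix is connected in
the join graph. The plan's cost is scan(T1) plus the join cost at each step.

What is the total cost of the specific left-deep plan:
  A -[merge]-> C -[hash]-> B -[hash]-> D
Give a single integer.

step 1: scan A: cost=20, card=20
step 2: join C via merge
    card(P join C) = 20*200/(20) = 200
    cost = 20 + 20*5 + 200*8 + 20 + 200 = 1940
step 3: join B via hash
    card(P join B) = 200*20/(5) = 800
    cost = 1940 + 2*20*5 + 200 = 2340
step 4: join D via hash
    card(P join D) = 800*40/(10) = 3200
    cost = 2340 + 2*40*6 + 800 = 3620

3620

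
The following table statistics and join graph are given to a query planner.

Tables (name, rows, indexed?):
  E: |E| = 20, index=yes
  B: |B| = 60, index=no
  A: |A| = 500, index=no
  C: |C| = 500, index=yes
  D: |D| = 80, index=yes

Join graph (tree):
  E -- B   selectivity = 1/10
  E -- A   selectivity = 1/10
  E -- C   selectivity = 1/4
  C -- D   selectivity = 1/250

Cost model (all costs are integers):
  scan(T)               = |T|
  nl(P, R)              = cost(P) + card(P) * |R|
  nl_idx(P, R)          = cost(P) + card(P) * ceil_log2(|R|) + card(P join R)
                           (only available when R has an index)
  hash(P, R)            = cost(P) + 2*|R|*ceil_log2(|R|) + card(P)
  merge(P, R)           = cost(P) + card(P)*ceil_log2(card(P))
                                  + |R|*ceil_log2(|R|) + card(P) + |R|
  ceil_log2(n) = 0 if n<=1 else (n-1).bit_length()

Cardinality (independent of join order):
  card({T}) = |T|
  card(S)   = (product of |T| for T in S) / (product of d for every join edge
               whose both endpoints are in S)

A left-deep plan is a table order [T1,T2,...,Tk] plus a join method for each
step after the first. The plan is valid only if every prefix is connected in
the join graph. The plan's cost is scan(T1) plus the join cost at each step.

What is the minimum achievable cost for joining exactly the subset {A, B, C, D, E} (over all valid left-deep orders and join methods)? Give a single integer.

16640

Selinger DP over subsets of {A,B,C,D,E}:
  {E}: scan cost=20, card=20
  {B}: scan cost=60, card=60
  {A}: scan cost=500, card=500
  {C}: scan cost=500, card=500
  {D}: scan cost=80, card=80
  {BE}: card=120; try (E,hash)→320, (E,nl_idx)→480, (B,merge)→560, (E,merge)→600, (B,hash)→760, (B,nl)→1220 …(+1); best=320 via (E,hash)
  {AE}: card=1000; try (E,hash)→1200, (E,nl_idx)→4000, (A,merge)→5140, (E,merge)→5620, (A,hash)→9040, (A,nl)→10020 …(+1); best=1200 via (E,hash)
  {CE}: card=2500; try (E,hash)→1200, (C,nl_idx)→2700, (C,merge)→5140, (E,nl_idx)→5500, (E,merge)→5620, (C,hash)→9040 …(+2); best=1200 via (E,hash)
  {CD}: card=160; try (C,nl_idx)→960, (D,hash)→2120, (D,nl_idx)→4160, (C,merge)→5720, (D,merge)→6140, (C,hash)→9160 …(+2); best=960 via (C,nl_idx)
  {ABE}: card=6000; try (B,hash)→2920, (A,merge)→6280, (A,hash)→9440, (B,merge)→12620, (A,nl)→60320, (B,nl)→61200; best=2920 via (B,hash)
  {BCE}: card=15000; try (B,hash)→4420, (C,merge)→6280, (C,hash)→9440, (C,nl_idx)→16400, (B,merge)→34120, (C,nl)→60320 …(+1); best=4420 via (B,hash)
  {ACE}: card=125000; try (C,hash)→11200, (A,hash)→12700, (C,merge)→17200, (A,merge)→38700, (C,nl_idx)→135200, (C,nl)→501200 …(+1); best=11200 via (C,hash)
  {CDE}: card=800; try (E,hash)→1320, (E,merge)→2520, (E,nl_idx)→2560, (E,nl)→4160, (D,hash)→4820, (D,nl_idx)→19500 …(+2); best=1320 via (E,hash)
  {ABCE}: card=750000; try (C,hash)→17920, (A,hash)→28420, (C,merge)→91920, (B,hash)→136920, (A,merge)→234420, (C,nl_idx)→806920 …(+4); best=17920 via (C,hash)
  {BCDE}: card=4800; try (B,hash)→2840, (B,merge)→10540, (D,hash)→20540, (B,nl)→49320, (D,nl_idx)→114220, (D,merge)→230060 …(+1); best=2840 via (B,hash)
  {ACDE}: card=40000; try (A,hash)→11120, (A,merge)→15120, (D,hash)→137320, (A,nl)→401320, (D,nl_idx)→926200, (D,merge)→2261840 …(+1); best=11120 via (A,hash)
  {ABCDE}: card=240000; try (A,hash)→16640, (B,hash)→51840, (A,merge)→75040, (B,merge)→691540, (D,hash)→769040, (A,nl)→2402840 …(+4); best=16640 via (A,hash)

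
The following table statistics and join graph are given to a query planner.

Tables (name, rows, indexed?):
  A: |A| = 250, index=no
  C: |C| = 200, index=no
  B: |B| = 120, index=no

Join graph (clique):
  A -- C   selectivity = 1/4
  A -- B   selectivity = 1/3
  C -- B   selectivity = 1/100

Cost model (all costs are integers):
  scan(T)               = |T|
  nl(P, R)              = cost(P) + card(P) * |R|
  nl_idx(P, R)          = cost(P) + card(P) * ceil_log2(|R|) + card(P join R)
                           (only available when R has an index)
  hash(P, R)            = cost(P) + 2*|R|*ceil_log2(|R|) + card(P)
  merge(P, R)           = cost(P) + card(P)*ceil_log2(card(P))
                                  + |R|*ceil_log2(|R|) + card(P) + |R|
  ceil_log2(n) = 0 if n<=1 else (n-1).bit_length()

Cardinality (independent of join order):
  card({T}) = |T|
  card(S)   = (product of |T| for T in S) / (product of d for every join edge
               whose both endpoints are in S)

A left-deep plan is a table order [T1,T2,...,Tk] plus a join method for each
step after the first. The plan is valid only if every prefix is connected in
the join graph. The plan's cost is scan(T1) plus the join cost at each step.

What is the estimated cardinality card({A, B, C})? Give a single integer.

Tables in S: A(250), B(120), C(200)
Edges inside S: A-C(d=4), A-B(d=3), C-B(d=100)
numerator = 250 * 120 * 200 = 6000000
denominator = 4 * 3 * 100 = 1200
card(S) = 6000000 / 1200 = 5000

5000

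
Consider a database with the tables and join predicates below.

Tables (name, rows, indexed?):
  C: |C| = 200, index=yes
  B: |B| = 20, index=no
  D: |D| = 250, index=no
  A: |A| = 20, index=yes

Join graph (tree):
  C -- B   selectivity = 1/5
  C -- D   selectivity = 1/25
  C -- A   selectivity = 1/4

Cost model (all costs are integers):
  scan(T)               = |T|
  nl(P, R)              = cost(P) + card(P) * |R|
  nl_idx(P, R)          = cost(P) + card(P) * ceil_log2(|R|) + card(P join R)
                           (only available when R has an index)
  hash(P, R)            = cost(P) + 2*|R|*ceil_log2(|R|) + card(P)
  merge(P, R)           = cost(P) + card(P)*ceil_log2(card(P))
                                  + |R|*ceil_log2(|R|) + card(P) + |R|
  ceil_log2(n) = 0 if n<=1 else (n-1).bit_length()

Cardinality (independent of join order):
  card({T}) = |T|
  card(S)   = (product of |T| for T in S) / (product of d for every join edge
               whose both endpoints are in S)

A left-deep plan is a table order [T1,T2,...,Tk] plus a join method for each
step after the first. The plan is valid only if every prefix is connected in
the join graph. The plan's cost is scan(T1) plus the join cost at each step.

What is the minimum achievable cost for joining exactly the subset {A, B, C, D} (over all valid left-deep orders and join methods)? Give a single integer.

Selinger DP over subsets of {A,B,C,D}:
  {C}: scan cost=200, card=200
  {B}: scan cost=20, card=20
  {D}: scan cost=250, card=250
  {A}: scan cost=20, card=20
  {BC}: card=800; try (B,hash)→600, (C,nl_idx)→980, (C,merge)→1940, (B,merge)→2120, (C,hash)→3240, (C,nl)→4020 …(+1); best=600 via (B,hash)
  {CD}: card=2000; try (C,hash)→3700, (D,merge)→4250, (C,nl_idx)→4250, (C,merge)→4300, (D,hash)→4400, (D,nl)→50200 …(+1); best=3700 via (C,hash)
  {AC}: card=1000; try (A,hash)→600, (C,nl_idx)→1180, (C,merge)→1940, (A,merge)→2120, (A,nl_idx)→2200, (C,hash)→3240 …(+2); best=600 via (A,hash)
  {BCD}: card=8000; try (D,hash)→5400, (B,hash)→5900, (D,merge)→11650, (B,merge)→27820, (B,nl)→43700, (D,nl)→200600; best=5400 via (D,hash)
  {ABC}: card=4000; try (A,hash)→1600, (B,hash)→1800, (A,nl_idx)→8600, (A,merge)→9520, (B,merge)→11720, (A,nl)→16600 …(+1); best=1600 via (A,hash)
  {ACD}: card=10000; try (D,hash)→5600, (A,hash)→5900, (D,merge)→13850, (A,nl_idx)→23700, (A,merge)→27820, (A,nl)→43700 …(+1); best=5600 via (D,hash)
  {ABCD}: card=40000; try (D,hash)→9600, (A,hash)→13600, (B,hash)→15800, (D,merge)→55850, (A,nl_idx)→85400, (A,merge)→117520 …(+4); best=9600 via (D,hash)

9600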